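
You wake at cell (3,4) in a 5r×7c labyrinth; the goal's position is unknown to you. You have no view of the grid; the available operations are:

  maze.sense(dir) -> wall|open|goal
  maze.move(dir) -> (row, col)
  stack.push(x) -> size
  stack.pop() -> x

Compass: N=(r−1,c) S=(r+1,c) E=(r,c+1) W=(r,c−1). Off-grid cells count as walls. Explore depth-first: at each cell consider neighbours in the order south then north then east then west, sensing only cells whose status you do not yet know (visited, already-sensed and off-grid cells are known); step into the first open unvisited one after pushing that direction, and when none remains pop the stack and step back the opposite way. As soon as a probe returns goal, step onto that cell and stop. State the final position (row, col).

Act: maze.sense[south]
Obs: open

Act: stack.push[south]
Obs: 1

Act: maze.move[south]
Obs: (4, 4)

Act: maze.sense[east]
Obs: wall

Act: maze.sense[west]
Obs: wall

Act: stack.pop[]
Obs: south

Act: maze.move[north]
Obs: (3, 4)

Act: maze.sense[north]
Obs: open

Act: stack.push[north]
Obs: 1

Act: maze.move[north]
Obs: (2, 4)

Act: maze.sense[north]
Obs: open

Act: stack.push[north]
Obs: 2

Act: maze.move[north]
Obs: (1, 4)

Act: maze.sense[north]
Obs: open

Act: stack.push[north]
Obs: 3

Act: maze.move[north]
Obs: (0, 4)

Act: maze.sense[east]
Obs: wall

Act: maze.sense[west]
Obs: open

Act: stack.push[west]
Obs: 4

Act: maze.move[west]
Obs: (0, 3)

Act: maze.sense[south]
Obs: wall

Act: maze.sense[west]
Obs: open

Act: stack.push[west]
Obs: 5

Act: maze.move[west]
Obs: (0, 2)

Act: maze.sense[south]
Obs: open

Act: stack.push[south]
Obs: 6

Act: maze.move[south]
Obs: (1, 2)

Act: maze.sense[south]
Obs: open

Act: stack.push[south]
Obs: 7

Act: maze.move[south]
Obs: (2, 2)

Act: maze.sense[south]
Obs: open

Act: stack.push[south]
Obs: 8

Act: maze.move[south]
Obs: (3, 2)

Act: maze.sense[south]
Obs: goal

Act: maze.move[south]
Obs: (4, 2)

Answer: (4, 2)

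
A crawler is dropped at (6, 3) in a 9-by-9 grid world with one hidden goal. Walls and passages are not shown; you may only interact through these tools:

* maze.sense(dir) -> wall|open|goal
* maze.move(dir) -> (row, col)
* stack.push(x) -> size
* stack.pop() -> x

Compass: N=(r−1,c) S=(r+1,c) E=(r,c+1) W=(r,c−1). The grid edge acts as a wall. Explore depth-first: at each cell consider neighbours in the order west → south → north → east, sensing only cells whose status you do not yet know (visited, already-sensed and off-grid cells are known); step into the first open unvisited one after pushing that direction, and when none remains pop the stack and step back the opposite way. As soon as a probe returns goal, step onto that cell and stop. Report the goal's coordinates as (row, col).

·→ sense(west)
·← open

·→ push(west)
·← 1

·→ move(west)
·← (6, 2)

·→ sense(west)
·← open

·→ push(west)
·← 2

·→ move(west)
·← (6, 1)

·→ sense(west)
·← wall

·→ sense(south)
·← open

·→ push(south)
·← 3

·→ move(south)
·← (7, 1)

·→ sense(west)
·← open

·→ push(west)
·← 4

·→ move(west)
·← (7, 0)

·→ sense(south)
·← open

·→ push(south)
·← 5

·→ move(south)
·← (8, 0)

·→ sense(east)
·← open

·→ push(east)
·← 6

·→ move(east)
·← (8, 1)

·→ sense(east)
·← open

·→ push(east)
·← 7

·→ move(east)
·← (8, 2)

·→ sense(north)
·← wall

·→ sense(east)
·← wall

·→ pop()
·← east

·→ move(west)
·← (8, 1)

·→ pop()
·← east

·→ move(west)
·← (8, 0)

·→ pop()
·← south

·→ move(north)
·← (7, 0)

·→ pop()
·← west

·→ move(east)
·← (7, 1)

·→ pop()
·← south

·→ move(north)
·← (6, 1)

·→ sense(north)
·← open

·→ push(north)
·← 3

·→ move(north)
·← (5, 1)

·→ sense(west)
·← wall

·→ sense(north)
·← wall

·→ sense(east)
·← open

·→ push(east)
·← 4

·→ move(east)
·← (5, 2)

·→ sense(north)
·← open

·→ push(north)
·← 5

·→ move(north)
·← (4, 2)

·→ sense(north)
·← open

·→ push(north)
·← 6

·→ move(north)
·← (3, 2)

·→ sense(west)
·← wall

·→ sense(north)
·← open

·→ push(north)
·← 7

·→ move(north)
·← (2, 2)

·→ sense(west)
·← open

·→ push(west)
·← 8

·→ move(west)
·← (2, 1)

·→ sense(west)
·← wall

·→ sense(north)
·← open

·→ push(north)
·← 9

·→ move(north)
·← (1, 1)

·→ sense(west)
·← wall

·→ sense(north)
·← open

·→ push(north)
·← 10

·→ move(north)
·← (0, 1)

·→ sense(west)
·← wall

·→ sense(east)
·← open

·→ push(east)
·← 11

·→ move(east)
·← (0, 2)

·→ sense(south)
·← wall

·→ sense(east)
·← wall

·→ pop()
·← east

·→ move(west)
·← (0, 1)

·→ pop()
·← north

·→ move(south)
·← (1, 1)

·→ pop()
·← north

·→ move(south)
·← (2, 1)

·→ pop()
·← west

·→ move(east)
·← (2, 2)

·→ sense(east)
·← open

·→ push(east)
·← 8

·→ move(east)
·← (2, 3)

·→ sense(south)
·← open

·→ push(south)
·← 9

·→ move(south)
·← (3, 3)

·→ sense(south)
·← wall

·→ sense(east)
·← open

·→ push(east)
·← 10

·→ move(east)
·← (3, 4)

·→ sense(south)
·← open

·→ push(south)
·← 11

·→ move(south)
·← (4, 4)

·→ sense(south)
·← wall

·→ sense(east)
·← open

·→ push(east)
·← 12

·→ move(east)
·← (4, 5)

·→ sense(south)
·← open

·→ push(south)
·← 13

·→ move(south)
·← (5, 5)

·→ sense(south)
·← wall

·→ sense(east)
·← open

·→ push(east)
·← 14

·→ move(east)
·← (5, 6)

·→ sense(south)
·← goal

·→ move(south)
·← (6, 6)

Answer: (6, 6)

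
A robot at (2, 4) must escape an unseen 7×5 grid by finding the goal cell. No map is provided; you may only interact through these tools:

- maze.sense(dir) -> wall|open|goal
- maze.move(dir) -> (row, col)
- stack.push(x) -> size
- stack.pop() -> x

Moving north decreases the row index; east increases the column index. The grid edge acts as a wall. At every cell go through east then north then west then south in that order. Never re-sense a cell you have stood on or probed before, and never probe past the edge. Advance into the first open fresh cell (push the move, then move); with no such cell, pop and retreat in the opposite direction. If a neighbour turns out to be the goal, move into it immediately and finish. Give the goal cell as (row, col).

> sense north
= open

> push north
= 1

> move north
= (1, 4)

> sense north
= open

> push north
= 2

> move north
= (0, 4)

> sense west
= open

> push west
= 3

> move west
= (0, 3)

> sense west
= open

> push west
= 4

> move west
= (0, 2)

> sense west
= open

> push west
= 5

> move west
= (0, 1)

> sense west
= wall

> sense south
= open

> push south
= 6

> move south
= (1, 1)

> sense east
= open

> push east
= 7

> move east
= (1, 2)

> sense east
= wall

> sense south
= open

> push south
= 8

> move south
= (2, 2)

> sense east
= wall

> sense west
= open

> push west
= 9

> move west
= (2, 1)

> sense west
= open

> push west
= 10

> move west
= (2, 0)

> sense north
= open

> push north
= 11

> move north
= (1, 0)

> pop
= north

> move south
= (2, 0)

> sense south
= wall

> pop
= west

> move east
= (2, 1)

> sense south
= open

> push south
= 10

> move south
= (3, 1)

> sense east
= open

> push east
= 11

> move east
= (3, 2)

> sense east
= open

> push east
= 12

> move east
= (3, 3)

> sense east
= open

> push east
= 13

> move east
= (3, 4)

> sense south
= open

> push south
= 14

> move south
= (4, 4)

> sense west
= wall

> sense south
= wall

> pop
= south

> move north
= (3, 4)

> pop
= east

> move west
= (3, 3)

> pop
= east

> move west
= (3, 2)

> sense south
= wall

> pop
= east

> move west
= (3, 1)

> sense south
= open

> push south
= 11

> move south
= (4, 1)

> sense west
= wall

> sense south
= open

> push south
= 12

> move south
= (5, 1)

> sense east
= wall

> sense west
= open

> push west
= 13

> move west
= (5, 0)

> sense south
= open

> push south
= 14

> move south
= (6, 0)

> sense east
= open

> push east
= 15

> move east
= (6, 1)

> sense east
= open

> push east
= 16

> move east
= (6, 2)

> sense east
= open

> push east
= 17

> move east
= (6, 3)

> sense east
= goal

> move east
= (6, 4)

Answer: (6, 4)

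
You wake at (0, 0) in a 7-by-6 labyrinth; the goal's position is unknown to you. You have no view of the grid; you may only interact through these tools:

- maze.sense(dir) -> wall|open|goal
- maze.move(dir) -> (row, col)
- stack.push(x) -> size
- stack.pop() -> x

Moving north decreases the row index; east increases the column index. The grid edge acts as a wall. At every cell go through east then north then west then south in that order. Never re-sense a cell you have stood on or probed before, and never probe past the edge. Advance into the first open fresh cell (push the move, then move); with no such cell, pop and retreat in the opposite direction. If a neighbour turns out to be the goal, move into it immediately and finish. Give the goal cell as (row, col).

·→ maze.sense(dir='east')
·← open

·→ stack.push(x='east')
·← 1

·→ maze.move(dir='east')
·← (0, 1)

·→ maze.sense(dir='east')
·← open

·→ stack.push(x='east')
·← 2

·→ maze.move(dir='east')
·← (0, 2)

·→ maze.sense(dir='east')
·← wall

·→ maze.sense(dir='south')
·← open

·→ stack.push(x='south')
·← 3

·→ maze.move(dir='south')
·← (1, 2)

·→ maze.sense(dir='east')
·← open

·→ stack.push(x='east')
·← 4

·→ maze.move(dir='east')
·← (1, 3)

·→ maze.sense(dir='east')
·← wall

·→ maze.sense(dir='south')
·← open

·→ stack.push(x='south')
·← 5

·→ maze.move(dir='south')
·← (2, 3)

·→ maze.sense(dir='east')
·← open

·→ stack.push(x='east')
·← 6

·→ maze.move(dir='east')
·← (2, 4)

·→ maze.sense(dir='east')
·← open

·→ stack.push(x='east')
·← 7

·→ maze.move(dir='east')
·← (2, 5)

·→ maze.sense(dir='north')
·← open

·→ stack.push(x='north')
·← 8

·→ maze.move(dir='north')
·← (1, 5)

·→ maze.sense(dir='north')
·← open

·→ stack.push(x='north')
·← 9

·→ maze.move(dir='north')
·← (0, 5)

·→ maze.sense(dir='west')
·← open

·→ stack.push(x='west')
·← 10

·→ maze.move(dir='west')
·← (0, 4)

·→ stack.pop()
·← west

·→ maze.move(dir='east')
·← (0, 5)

·→ stack.pop()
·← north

·→ maze.move(dir='south')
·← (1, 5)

·→ stack.pop()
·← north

·→ maze.move(dir='south')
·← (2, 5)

·→ maze.sense(dir='south')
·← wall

·→ stack.pop()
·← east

·→ maze.move(dir='west')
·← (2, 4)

·→ maze.sense(dir='south')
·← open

·→ stack.push(x='south')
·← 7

·→ maze.move(dir='south')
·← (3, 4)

·→ maze.sense(dir='west')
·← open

·→ stack.push(x='west')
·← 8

·→ maze.move(dir='west')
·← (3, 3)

·→ maze.sense(dir='west')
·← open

·→ stack.push(x='west')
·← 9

·→ maze.move(dir='west')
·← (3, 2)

·→ maze.sense(dir='north')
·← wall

·→ maze.sense(dir='west')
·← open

·→ stack.push(x='west')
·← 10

·→ maze.move(dir='west')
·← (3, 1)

·→ maze.sense(dir='north')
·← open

·→ stack.push(x='north')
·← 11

·→ maze.move(dir='north')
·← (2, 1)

·→ maze.sense(dir='north')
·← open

·→ stack.push(x='north')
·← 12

·→ maze.move(dir='north')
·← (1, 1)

·→ maze.sense(dir='west')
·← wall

·→ stack.pop()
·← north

·→ maze.move(dir='south')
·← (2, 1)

·→ maze.sense(dir='west')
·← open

·→ stack.push(x='west')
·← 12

·→ maze.move(dir='west')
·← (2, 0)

·→ maze.sense(dir='south')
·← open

·→ stack.push(x='south')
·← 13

·→ maze.move(dir='south')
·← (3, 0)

·→ maze.sense(dir='south')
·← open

·→ stack.push(x='south')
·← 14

·→ maze.move(dir='south')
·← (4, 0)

·→ maze.sense(dir='east')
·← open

·→ stack.push(x='east')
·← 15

·→ maze.move(dir='east')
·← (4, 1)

·→ maze.sense(dir='east')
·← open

·→ stack.push(x='east')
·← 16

·→ maze.move(dir='east')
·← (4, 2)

·→ maze.sense(dir='east')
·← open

·→ stack.push(x='east')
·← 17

·→ maze.move(dir='east')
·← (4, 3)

·→ maze.sense(dir='east')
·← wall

·→ maze.sense(dir='south')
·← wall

·→ stack.pop()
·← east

·→ maze.move(dir='west')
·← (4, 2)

·→ maze.sense(dir='south')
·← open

·→ stack.push(x='south')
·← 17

·→ maze.move(dir='south')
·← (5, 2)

·→ maze.sense(dir='west')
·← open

·→ stack.push(x='west')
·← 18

·→ maze.move(dir='west')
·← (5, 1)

·→ maze.sense(dir='west')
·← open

·→ stack.push(x='west')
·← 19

·→ maze.move(dir='west')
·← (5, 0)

·→ maze.sense(dir='south')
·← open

·→ stack.push(x='south')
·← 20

·→ maze.move(dir='south')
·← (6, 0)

·→ maze.sense(dir='east')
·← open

·→ stack.push(x='east')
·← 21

·→ maze.move(dir='east')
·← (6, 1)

·→ maze.sense(dir='east')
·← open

·→ stack.push(x='east')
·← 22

·→ maze.move(dir='east')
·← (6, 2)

·→ maze.sense(dir='east')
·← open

·→ stack.push(x='east')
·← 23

·→ maze.move(dir='east')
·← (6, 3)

·→ maze.sense(dir='east')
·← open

·→ stack.push(x='east')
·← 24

·→ maze.move(dir='east')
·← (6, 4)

·→ maze.sense(dir='east')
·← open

·→ stack.push(x='east')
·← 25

·→ maze.move(dir='east')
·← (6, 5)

·→ maze.sense(dir='north')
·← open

·→ stack.push(x='north')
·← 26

·→ maze.move(dir='north')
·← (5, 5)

·→ maze.sense(dir='north')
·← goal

·→ maze.move(dir='north')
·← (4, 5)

Answer: (4, 5)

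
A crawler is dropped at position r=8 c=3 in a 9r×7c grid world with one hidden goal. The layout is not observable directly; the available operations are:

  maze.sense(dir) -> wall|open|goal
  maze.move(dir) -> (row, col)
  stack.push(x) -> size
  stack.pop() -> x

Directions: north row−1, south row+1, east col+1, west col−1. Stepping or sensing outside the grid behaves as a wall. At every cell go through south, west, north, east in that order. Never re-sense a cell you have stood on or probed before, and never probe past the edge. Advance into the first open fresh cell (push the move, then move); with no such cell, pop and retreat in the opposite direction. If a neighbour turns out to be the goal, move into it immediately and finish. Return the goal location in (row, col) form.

CALL maze.sense[dir=west]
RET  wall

CALL maze.sense[dir=north]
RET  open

CALL stack.push[x=north]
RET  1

CALL maze.move[dir=north]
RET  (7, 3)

CALL maze.sense[dir=west]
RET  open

CALL stack.push[x=west]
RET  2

CALL maze.move[dir=west]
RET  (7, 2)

CALL maze.sense[dir=west]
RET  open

CALL stack.push[x=west]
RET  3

CALL maze.move[dir=west]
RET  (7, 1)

CALL maze.sense[dir=south]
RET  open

CALL stack.push[x=south]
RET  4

CALL maze.move[dir=south]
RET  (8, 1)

CALL maze.sense[dir=west]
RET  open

CALL stack.push[x=west]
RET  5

CALL maze.move[dir=west]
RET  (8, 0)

CALL maze.sense[dir=north]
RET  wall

CALL stack.pop[]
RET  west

CALL maze.move[dir=east]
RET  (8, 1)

CALL stack.pop[]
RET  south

CALL maze.move[dir=north]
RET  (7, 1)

CALL maze.sense[dir=north]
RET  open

CALL stack.push[x=north]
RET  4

CALL maze.move[dir=north]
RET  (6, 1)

CALL maze.sense[dir=west]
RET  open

CALL stack.push[x=west]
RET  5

CALL maze.move[dir=west]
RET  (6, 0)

CALL maze.sense[dir=north]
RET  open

CALL stack.push[x=north]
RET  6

CALL maze.move[dir=north]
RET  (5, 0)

CALL maze.sense[dir=north]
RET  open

CALL stack.push[x=north]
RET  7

CALL maze.move[dir=north]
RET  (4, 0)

CALL maze.sense[dir=north]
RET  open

CALL stack.push[x=north]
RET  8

CALL maze.move[dir=north]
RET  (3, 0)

CALL maze.sense[dir=north]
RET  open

CALL stack.push[x=north]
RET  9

CALL maze.move[dir=north]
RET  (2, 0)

CALL maze.sense[dir=north]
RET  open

CALL stack.push[x=north]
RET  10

CALL maze.move[dir=north]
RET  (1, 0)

CALL maze.sense[dir=north]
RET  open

CALL stack.push[x=north]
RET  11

CALL maze.move[dir=north]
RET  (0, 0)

CALL maze.sense[dir=east]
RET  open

CALL stack.push[x=east]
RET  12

CALL maze.move[dir=east]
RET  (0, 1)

CALL maze.sense[dir=south]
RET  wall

CALL maze.sense[dir=east]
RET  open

CALL stack.push[x=east]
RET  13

CALL maze.move[dir=east]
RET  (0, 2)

CALL maze.sense[dir=south]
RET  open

CALL stack.push[x=south]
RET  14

CALL maze.move[dir=south]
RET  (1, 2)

CALL maze.sense[dir=south]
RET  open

CALL stack.push[x=south]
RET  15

CALL maze.move[dir=south]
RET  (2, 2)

CALL maze.sense[dir=south]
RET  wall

CALL maze.sense[dir=west]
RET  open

CALL stack.push[x=west]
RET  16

CALL maze.move[dir=west]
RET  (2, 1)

CALL maze.sense[dir=south]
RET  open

CALL stack.push[x=south]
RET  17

CALL maze.move[dir=south]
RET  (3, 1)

CALL maze.sense[dir=south]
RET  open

CALL stack.push[x=south]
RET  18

CALL maze.move[dir=south]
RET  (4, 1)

CALL maze.sense[dir=south]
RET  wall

CALL maze.sense[dir=east]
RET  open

CALL stack.push[x=east]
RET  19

CALL maze.move[dir=east]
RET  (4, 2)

CALL maze.sense[dir=south]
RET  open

CALL stack.push[x=south]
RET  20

CALL maze.move[dir=south]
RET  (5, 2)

CALL maze.sense[dir=south]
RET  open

CALL stack.push[x=south]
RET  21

CALL maze.move[dir=south]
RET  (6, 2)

CALL maze.sense[dir=east]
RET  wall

CALL stack.pop[]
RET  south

CALL maze.move[dir=north]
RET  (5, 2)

CALL maze.sense[dir=east]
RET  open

CALL stack.push[x=east]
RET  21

CALL maze.move[dir=east]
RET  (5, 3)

CALL maze.sense[dir=north]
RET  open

CALL stack.push[x=north]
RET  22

CALL maze.move[dir=north]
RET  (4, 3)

CALL maze.sense[dir=north]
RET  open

CALL stack.push[x=north]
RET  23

CALL maze.move[dir=north]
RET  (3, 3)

CALL maze.sense[dir=north]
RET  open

CALL stack.push[x=north]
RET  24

CALL maze.move[dir=north]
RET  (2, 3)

CALL maze.sense[dir=north]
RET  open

CALL stack.push[x=north]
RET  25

CALL maze.move[dir=north]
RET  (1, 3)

CALL maze.sense[dir=north]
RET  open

CALL stack.push[x=north]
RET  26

CALL maze.move[dir=north]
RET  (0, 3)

CALL maze.sense[dir=east]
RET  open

CALL stack.push[x=east]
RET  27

CALL maze.move[dir=east]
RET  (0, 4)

CALL maze.sense[dir=south]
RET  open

CALL stack.push[x=south]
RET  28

CALL maze.move[dir=south]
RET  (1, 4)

CALL maze.sense[dir=south]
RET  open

CALL stack.push[x=south]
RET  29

CALL maze.move[dir=south]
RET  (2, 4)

CALL maze.sense[dir=south]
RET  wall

CALL maze.sense[dir=east]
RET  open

CALL stack.push[x=east]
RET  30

CALL maze.move[dir=east]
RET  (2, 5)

CALL maze.sense[dir=south]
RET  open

CALL stack.push[x=south]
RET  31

CALL maze.move[dir=south]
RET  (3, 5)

CALL maze.sense[dir=south]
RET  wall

CALL maze.sense[dir=east]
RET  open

CALL stack.push[x=east]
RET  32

CALL maze.move[dir=east]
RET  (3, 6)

CALL maze.sense[dir=south]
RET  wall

CALL maze.sense[dir=north]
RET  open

CALL stack.push[x=north]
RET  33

CALL maze.move[dir=north]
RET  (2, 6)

CALL maze.sense[dir=north]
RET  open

CALL stack.push[x=north]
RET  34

CALL maze.move[dir=north]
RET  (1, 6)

CALL maze.sense[dir=west]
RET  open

CALL stack.push[x=west]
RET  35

CALL maze.move[dir=west]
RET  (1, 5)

CALL maze.sense[dir=north]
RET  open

CALL stack.push[x=north]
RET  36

CALL maze.move[dir=north]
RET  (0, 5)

CALL maze.sense[dir=east]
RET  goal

CALL maze.move[dir=east]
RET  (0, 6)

Answer: (0, 6)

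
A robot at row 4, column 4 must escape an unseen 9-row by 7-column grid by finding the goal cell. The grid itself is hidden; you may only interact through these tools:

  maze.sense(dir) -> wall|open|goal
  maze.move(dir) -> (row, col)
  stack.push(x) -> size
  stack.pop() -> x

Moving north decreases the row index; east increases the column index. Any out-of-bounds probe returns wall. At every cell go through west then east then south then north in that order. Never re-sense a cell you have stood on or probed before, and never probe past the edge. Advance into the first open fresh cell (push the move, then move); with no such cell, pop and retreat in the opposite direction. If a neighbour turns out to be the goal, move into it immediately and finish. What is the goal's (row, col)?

$ maze.sense dir: west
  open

$ stack.push x: west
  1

$ maze.move dir: west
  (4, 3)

$ maze.sense dir: west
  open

$ stack.push x: west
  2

$ maze.move dir: west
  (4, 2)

$ maze.sense dir: west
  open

$ stack.push x: west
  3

$ maze.move dir: west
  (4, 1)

$ maze.sense dir: west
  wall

$ maze.sense dir: south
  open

$ stack.push x: south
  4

$ maze.move dir: south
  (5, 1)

$ maze.sense dir: west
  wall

$ maze.sense dir: east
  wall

$ maze.sense dir: south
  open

$ stack.push x: south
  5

$ maze.move dir: south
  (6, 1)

$ maze.sense dir: west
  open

$ stack.push x: west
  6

$ maze.move dir: west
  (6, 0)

$ maze.sense dir: south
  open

$ stack.push x: south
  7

$ maze.move dir: south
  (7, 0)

$ maze.sense dir: east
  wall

$ maze.sense dir: south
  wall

$ stack.pop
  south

$ maze.move dir: north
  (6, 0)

$ stack.pop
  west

$ maze.move dir: east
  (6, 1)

$ maze.sense dir: east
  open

$ stack.push x: east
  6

$ maze.move dir: east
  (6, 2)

$ maze.sense dir: east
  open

$ stack.push x: east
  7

$ maze.move dir: east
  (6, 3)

$ maze.sense dir: east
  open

$ stack.push x: east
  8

$ maze.move dir: east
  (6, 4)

$ maze.sense dir: east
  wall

$ maze.sense dir: south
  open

$ stack.push x: south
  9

$ maze.move dir: south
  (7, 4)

$ maze.sense dir: west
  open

$ stack.push x: west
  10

$ maze.move dir: west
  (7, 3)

$ maze.sense dir: west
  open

$ stack.push x: west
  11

$ maze.move dir: west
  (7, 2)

$ maze.sense dir: south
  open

$ stack.push x: south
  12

$ maze.move dir: south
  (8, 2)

$ maze.sense dir: west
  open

$ stack.push x: west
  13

$ maze.move dir: west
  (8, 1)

$ stack.pop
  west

$ maze.move dir: east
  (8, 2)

$ maze.sense dir: east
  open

$ stack.push x: east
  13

$ maze.move dir: east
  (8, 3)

$ maze.sense dir: east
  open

$ stack.push x: east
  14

$ maze.move dir: east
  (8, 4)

$ maze.sense dir: east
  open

$ stack.push x: east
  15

$ maze.move dir: east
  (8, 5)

$ maze.sense dir: east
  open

$ stack.push x: east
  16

$ maze.move dir: east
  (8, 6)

$ maze.sense dir: north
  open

$ stack.push x: north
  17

$ maze.move dir: north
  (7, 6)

$ maze.sense dir: west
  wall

$ maze.sense dir: north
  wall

$ stack.pop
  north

$ maze.move dir: south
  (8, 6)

$ stack.pop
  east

$ maze.move dir: west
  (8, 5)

$ stack.pop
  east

$ maze.move dir: west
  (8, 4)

$ stack.pop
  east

$ maze.move dir: west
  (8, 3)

$ stack.pop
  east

$ maze.move dir: west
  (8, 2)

$ stack.pop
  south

$ maze.move dir: north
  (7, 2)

$ stack.pop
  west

$ maze.move dir: east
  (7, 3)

$ stack.pop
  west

$ maze.move dir: east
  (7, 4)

$ stack.pop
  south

$ maze.move dir: north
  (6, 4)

$ maze.sense dir: north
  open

$ stack.push x: north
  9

$ maze.move dir: north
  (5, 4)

$ maze.sense dir: west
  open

$ stack.push x: west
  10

$ maze.move dir: west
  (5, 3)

$ stack.pop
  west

$ maze.move dir: east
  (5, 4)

$ maze.sense dir: east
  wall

$ stack.pop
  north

$ maze.move dir: south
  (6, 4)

$ stack.pop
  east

$ maze.move dir: west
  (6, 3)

$ stack.pop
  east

$ maze.move dir: west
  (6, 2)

$ stack.pop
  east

$ maze.move dir: west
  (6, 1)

$ stack.pop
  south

$ maze.move dir: north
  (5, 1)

$ stack.pop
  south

$ maze.move dir: north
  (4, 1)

$ maze.sense dir: north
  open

$ stack.push x: north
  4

$ maze.move dir: north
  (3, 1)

$ maze.sense dir: west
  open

$ stack.push x: west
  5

$ maze.move dir: west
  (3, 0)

$ maze.sense dir: north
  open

$ stack.push x: north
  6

$ maze.move dir: north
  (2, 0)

$ maze.sense dir: east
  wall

$ maze.sense dir: north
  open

$ stack.push x: north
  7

$ maze.move dir: north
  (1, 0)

$ maze.sense dir: east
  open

$ stack.push x: east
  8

$ maze.move dir: east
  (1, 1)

$ maze.sense dir: east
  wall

$ maze.sense dir: north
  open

$ stack.push x: north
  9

$ maze.move dir: north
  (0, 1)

$ maze.sense dir: west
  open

$ stack.push x: west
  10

$ maze.move dir: west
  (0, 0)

$ stack.pop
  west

$ maze.move dir: east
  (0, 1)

$ maze.sense dir: east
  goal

$ maze.move dir: east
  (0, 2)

Answer: (0, 2)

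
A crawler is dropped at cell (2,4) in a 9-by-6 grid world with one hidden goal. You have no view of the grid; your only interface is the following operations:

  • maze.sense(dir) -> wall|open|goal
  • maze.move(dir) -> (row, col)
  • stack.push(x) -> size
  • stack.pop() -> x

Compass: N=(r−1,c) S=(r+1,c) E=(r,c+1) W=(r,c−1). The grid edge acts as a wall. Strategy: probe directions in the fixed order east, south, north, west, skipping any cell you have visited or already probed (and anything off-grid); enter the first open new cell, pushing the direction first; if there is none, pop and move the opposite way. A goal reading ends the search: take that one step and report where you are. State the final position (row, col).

I try maze.sense with dir=east, → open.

Using stack.push with x=east, giving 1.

I run maze.move with dir=east, and observe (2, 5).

Invoking maze.sense with dir=south, and see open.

I call stack.push with x=south, → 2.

Invoking maze.move with dir=south, and get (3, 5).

Invoking maze.sense with dir=south, → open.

I try stack.push with x=south, giving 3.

I call maze.move with dir=south, giving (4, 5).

Using maze.sense with dir=south, and get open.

I use stack.push with x=south, which returns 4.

Invoking maze.move with dir=south, and get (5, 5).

Calling maze.sense with dir=south, and see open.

Now I run stack.push with x=south, and see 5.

I use maze.move with dir=south, giving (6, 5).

Next I call maze.sense with dir=south, which returns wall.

Calling maze.sense with dir=west, : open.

Next I call stack.push with x=west, which returns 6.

I use maze.move with dir=west, yielding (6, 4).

I use maze.sense with dir=south, which returns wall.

Next I call maze.sense with dir=north, and observe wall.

Next I call maze.sense with dir=west, which returns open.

I use stack.push with x=west, and get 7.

I try maze.move with dir=west, which returns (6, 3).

I use maze.sense with dir=south, and see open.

Calling stack.push with x=south, and get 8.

Invoking maze.move with dir=south, : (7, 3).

Next I call maze.sense with dir=south, yielding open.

I invoke stack.push with x=south, which returns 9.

Using maze.move with dir=south, : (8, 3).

Invoking maze.sense with dir=east, → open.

Using stack.push with x=east, → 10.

Then maze.move with dir=east, and observe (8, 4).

I run maze.sense with dir=east, yielding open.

Now I run stack.push with x=east, which returns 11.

I invoke maze.move with dir=east, and get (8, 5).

I use stack.pop, and observe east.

Now I run maze.move with dir=west, and see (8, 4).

Invoking stack.pop(), and see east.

Now I run maze.move with dir=west, : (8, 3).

Then maze.sense with dir=west, and get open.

Now I run stack.push with x=west, and get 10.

Then maze.move with dir=west, and observe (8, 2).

Calling maze.sense with dir=north, and see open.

Using stack.push with x=north, yielding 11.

I try maze.move with dir=north, and observe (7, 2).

I use maze.sense with dir=north, and observe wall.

I use maze.sense with dir=west, which returns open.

Using stack.push with x=west, and get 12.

Now I run maze.move with dir=west, : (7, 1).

Invoking maze.sense with dir=south, which returns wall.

Then maze.sense with dir=north, — result: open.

Then stack.push with x=north, and see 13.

I use maze.move with dir=north, which returns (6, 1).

I try maze.sense with dir=north, and get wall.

Invoking maze.sense with dir=west, and observe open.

I run stack.push with x=west, yielding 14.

Now I run maze.move with dir=west, : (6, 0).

Now I run maze.sense with dir=south, giving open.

I try stack.push with x=south, giving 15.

Invoking maze.move with dir=south, yielding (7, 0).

I call maze.sense with dir=south, giving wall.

Calling stack.pop, → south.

Next I call maze.move with dir=north, and see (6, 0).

I run maze.sense with dir=north, and observe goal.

I call maze.move with dir=north, giving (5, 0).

Answer: (5, 0)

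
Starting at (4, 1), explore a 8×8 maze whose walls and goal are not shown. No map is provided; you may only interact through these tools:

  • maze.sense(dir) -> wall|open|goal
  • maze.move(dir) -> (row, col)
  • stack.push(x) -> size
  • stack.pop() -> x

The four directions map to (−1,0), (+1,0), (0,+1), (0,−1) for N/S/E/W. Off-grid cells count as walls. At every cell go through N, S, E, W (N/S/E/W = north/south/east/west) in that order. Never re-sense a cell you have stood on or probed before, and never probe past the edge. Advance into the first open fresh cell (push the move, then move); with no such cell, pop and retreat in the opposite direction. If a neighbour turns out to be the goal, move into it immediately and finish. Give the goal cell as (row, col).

[in] maze.sense dir→north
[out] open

[in] stack.push x→north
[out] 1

[in] maze.move dir→north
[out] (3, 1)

[in] maze.sense dir→north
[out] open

[in] stack.push x→north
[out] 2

[in] maze.move dir→north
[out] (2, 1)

[in] maze.sense dir→north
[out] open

[in] stack.push x→north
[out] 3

[in] maze.move dir→north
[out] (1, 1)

[in] maze.sense dir→north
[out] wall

[in] maze.sense dir→east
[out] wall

[in] maze.sense dir→west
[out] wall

[in] stack.pop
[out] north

[in] maze.move dir→south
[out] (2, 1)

[in] maze.sense dir→east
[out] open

[in] stack.push x→east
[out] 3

[in] maze.move dir→east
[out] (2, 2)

[in] maze.sense dir→south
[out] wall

[in] maze.sense dir→east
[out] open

[in] stack.push x→east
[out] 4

[in] maze.move dir→east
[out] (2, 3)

[in] maze.sense dir→north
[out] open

[in] stack.push x→north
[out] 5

[in] maze.move dir→north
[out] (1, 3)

[in] maze.sense dir→north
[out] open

[in] stack.push x→north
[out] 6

[in] maze.move dir→north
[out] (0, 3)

[in] maze.sense dir→east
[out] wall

[in] maze.sense dir→west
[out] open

[in] stack.push x→west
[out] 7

[in] maze.move dir→west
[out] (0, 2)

[in] stack.pop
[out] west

[in] maze.move dir→east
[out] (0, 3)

[in] stack.pop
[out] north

[in] maze.move dir→south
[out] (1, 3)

[in] maze.sense dir→east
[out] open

[in] stack.push x→east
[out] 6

[in] maze.move dir→east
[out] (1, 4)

[in] maze.sense dir→south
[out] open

[in] stack.push x→south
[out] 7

[in] maze.move dir→south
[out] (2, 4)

[in] maze.sense dir→south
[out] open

[in] stack.push x→south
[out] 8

[in] maze.move dir→south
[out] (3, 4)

[in] maze.sense dir→south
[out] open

[in] stack.push x→south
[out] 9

[in] maze.move dir→south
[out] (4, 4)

[in] maze.sense dir→south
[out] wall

[in] maze.sense dir→east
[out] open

[in] stack.push x→east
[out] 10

[in] maze.move dir→east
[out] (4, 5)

[in] maze.sense dir→north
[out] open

[in] stack.push x→north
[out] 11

[in] maze.move dir→north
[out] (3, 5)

[in] maze.sense dir→north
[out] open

[in] stack.push x→north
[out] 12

[in] maze.move dir→north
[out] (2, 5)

[in] maze.sense dir→north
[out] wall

[in] maze.sense dir→east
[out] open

[in] stack.push x→east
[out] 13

[in] maze.move dir→east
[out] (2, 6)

[in] maze.sense dir→north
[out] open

[in] stack.push x→north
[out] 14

[in] maze.move dir→north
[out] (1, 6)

[in] maze.sense dir→north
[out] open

[in] stack.push x→north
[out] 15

[in] maze.move dir→north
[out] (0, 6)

[in] maze.sense dir→east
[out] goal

[in] maze.move dir→east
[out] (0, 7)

Answer: (0, 7)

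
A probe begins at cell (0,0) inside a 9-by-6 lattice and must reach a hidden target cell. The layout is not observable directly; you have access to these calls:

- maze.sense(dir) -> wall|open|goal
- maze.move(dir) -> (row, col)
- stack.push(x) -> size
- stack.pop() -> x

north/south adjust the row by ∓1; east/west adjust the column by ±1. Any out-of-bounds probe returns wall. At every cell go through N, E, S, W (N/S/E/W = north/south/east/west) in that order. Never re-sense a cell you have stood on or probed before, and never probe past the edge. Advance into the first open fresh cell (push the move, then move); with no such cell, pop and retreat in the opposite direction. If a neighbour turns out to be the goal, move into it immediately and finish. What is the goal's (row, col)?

! maze.sense(dir='east') ~> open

! stack.push(x='east') ~> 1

! maze.move(dir='east') ~> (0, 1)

! maze.sense(dir='east') ~> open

! stack.push(x='east') ~> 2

! maze.move(dir='east') ~> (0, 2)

! maze.sense(dir='east') ~> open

! stack.push(x='east') ~> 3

! maze.move(dir='east') ~> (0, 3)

! maze.sense(dir='east') ~> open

! stack.push(x='east') ~> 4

! maze.move(dir='east') ~> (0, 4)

! maze.sense(dir='east') ~> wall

! maze.sense(dir='south') ~> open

! stack.push(x='south') ~> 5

! maze.move(dir='south') ~> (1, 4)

! maze.sense(dir='east') ~> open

! stack.push(x='east') ~> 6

! maze.move(dir='east') ~> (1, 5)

! maze.sense(dir='south') ~> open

! stack.push(x='south') ~> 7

! maze.move(dir='south') ~> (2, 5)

! maze.sense(dir='south') ~> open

! stack.push(x='south') ~> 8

! maze.move(dir='south') ~> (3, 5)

! maze.sense(dir='south') ~> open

! stack.push(x='south') ~> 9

! maze.move(dir='south') ~> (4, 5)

! maze.sense(dir='south') ~> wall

! maze.sense(dir='west') ~> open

! stack.push(x='west') ~> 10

! maze.move(dir='west') ~> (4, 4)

! maze.sense(dir='north') ~> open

! stack.push(x='north') ~> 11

! maze.move(dir='north') ~> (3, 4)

! maze.sense(dir='north') ~> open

! stack.push(x='north') ~> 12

! maze.move(dir='north') ~> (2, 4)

! maze.sense(dir='west') ~> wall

! stack.pop() ~> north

! maze.move(dir='south') ~> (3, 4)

! maze.sense(dir='west') ~> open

! stack.push(x='west') ~> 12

! maze.move(dir='west') ~> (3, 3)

! maze.sense(dir='south') ~> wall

! maze.sense(dir='west') ~> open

! stack.push(x='west') ~> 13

! maze.move(dir='west') ~> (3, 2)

! maze.sense(dir='north') ~> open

! stack.push(x='north') ~> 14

! maze.move(dir='north') ~> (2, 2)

! maze.sense(dir='north') ~> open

! stack.push(x='north') ~> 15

! maze.move(dir='north') ~> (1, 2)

! maze.sense(dir='east') ~> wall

! maze.sense(dir='west') ~> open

! stack.push(x='west') ~> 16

! maze.move(dir='west') ~> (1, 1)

! maze.sense(dir='south') ~> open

! stack.push(x='south') ~> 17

! maze.move(dir='south') ~> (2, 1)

! maze.sense(dir='south') ~> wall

! maze.sense(dir='west') ~> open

! stack.push(x='west') ~> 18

! maze.move(dir='west') ~> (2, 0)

! maze.sense(dir='north') ~> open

! stack.push(x='north') ~> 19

! maze.move(dir='north') ~> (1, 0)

! stack.pop() ~> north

! maze.move(dir='south') ~> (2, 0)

! maze.sense(dir='south') ~> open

! stack.push(x='south') ~> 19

! maze.move(dir='south') ~> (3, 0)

! maze.sense(dir='south') ~> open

! stack.push(x='south') ~> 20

! maze.move(dir='south') ~> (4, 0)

! maze.sense(dir='east') ~> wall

! maze.sense(dir='south') ~> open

! stack.push(x='south') ~> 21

! maze.move(dir='south') ~> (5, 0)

! maze.sense(dir='east') ~> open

! stack.push(x='east') ~> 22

! maze.move(dir='east') ~> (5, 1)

! maze.sense(dir='east') ~> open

! stack.push(x='east') ~> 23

! maze.move(dir='east') ~> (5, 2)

! maze.sense(dir='north') ~> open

! stack.push(x='north') ~> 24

! maze.move(dir='north') ~> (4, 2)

! stack.pop() ~> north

! maze.move(dir='south') ~> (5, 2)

! maze.sense(dir='east') ~> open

! stack.push(x='east') ~> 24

! maze.move(dir='east') ~> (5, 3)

! maze.sense(dir='east') ~> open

! stack.push(x='east') ~> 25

! maze.move(dir='east') ~> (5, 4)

! maze.sense(dir='south') ~> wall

! stack.pop() ~> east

! maze.move(dir='west') ~> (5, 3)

! maze.sense(dir='south') ~> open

! stack.push(x='south') ~> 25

! maze.move(dir='south') ~> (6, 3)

! maze.sense(dir='south') ~> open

! stack.push(x='south') ~> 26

! maze.move(dir='south') ~> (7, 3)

! maze.sense(dir='east') ~> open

! stack.push(x='east') ~> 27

! maze.move(dir='east') ~> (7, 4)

! maze.sense(dir='east') ~> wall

! maze.sense(dir='south') ~> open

! stack.push(x='south') ~> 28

! maze.move(dir='south') ~> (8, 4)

! maze.sense(dir='east') ~> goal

! maze.move(dir='east') ~> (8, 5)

Answer: (8, 5)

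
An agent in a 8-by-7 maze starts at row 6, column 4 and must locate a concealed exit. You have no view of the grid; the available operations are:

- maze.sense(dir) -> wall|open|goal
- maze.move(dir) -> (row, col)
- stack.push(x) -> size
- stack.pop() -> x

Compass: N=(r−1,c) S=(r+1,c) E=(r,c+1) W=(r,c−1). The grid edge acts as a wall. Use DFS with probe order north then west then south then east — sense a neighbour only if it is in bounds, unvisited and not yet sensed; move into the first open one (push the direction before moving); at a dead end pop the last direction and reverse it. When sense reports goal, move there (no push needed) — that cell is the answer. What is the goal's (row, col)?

[in] maze.sense dir='north'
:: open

[in] stack.push x='north'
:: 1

[in] maze.move dir='north'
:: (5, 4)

[in] maze.sense dir='north'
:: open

[in] stack.push x='north'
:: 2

[in] maze.move dir='north'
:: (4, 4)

[in] maze.sense dir='north'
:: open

[in] stack.push x='north'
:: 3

[in] maze.move dir='north'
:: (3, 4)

[in] maze.sense dir='north'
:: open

[in] stack.push x='north'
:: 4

[in] maze.move dir='north'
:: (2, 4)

[in] maze.sense dir='north'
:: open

[in] stack.push x='north'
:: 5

[in] maze.move dir='north'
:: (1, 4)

[in] maze.sense dir='north'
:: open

[in] stack.push x='north'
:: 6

[in] maze.move dir='north'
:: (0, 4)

[in] maze.sense dir='west'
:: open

[in] stack.push x='west'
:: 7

[in] maze.move dir='west'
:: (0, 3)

[in] maze.sense dir='west'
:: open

[in] stack.push x='west'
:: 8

[in] maze.move dir='west'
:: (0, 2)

[in] maze.sense dir='west'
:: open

[in] stack.push x='west'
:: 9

[in] maze.move dir='west'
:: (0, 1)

[in] maze.sense dir='west'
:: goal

[in] maze.move dir='west'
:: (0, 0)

Answer: (0, 0)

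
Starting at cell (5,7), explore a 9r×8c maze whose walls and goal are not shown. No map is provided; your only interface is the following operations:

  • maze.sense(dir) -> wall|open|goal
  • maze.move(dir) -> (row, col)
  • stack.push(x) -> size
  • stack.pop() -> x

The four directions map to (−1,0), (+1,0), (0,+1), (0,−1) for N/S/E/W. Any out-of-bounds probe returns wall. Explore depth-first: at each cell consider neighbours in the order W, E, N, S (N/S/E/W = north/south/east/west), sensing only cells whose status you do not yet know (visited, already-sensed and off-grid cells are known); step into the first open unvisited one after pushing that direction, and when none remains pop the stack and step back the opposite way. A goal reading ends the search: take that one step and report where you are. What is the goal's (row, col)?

→ maze.sense(dir=west)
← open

→ stack.push(x=west)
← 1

→ maze.move(dir=west)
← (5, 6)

→ maze.sense(dir=west)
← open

→ stack.push(x=west)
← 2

→ maze.move(dir=west)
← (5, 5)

→ maze.sense(dir=west)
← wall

→ maze.sense(dir=north)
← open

→ stack.push(x=north)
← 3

→ maze.move(dir=north)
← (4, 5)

→ maze.sense(dir=west)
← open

→ stack.push(x=west)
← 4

→ maze.move(dir=west)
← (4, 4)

→ maze.sense(dir=west)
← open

→ stack.push(x=west)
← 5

→ maze.move(dir=west)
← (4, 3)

→ maze.sense(dir=west)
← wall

→ maze.sense(dir=north)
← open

→ stack.push(x=north)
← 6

→ maze.move(dir=north)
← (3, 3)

→ maze.sense(dir=west)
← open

→ stack.push(x=west)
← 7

→ maze.move(dir=west)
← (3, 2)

→ maze.sense(dir=west)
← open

→ stack.push(x=west)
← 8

→ maze.move(dir=west)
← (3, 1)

→ maze.sense(dir=west)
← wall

→ maze.sense(dir=north)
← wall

→ maze.sense(dir=south)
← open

→ stack.push(x=south)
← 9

→ maze.move(dir=south)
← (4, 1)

→ maze.sense(dir=west)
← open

→ stack.push(x=west)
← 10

→ maze.move(dir=west)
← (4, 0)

→ maze.sense(dir=south)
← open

→ stack.push(x=south)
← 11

→ maze.move(dir=south)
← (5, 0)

→ maze.sense(dir=east)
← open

→ stack.push(x=east)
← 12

→ maze.move(dir=east)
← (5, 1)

→ maze.sense(dir=east)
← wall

→ maze.sense(dir=south)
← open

→ stack.push(x=south)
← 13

→ maze.move(dir=south)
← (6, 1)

→ maze.sense(dir=west)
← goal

→ maze.move(dir=west)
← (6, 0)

Answer: (6, 0)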